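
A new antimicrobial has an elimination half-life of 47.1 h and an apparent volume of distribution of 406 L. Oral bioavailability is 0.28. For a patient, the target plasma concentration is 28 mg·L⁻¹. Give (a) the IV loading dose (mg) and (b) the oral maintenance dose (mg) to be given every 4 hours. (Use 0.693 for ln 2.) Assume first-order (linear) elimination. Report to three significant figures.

LD = Vd × C = 406.0 × 28 = 11370 mg
CL = 0.693 × Vd / t½ = 0.693 × 406.0 / 47.1 = 5.974 L/h
D = CL × Css × τ / F = 5.974 × 28 × 4 / 0.28 = 2390 mg

(a) 11400 mg; (b) 2390 mg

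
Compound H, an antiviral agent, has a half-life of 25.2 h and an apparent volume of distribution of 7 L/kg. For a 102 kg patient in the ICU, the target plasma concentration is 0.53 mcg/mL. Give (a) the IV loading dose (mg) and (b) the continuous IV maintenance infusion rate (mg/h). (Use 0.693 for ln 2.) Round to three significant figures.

Total Vd = 7 × 102 = 714.0 L
LD = Vd × C = 714.0 × 0.53 = 378.4 mg
CL = 0.693 × Vd / t½ = 0.693 × 714.0 / 25.2 = 19.64 L/h
Infusion rate = CL × Css = 19.64 × 0.53 = 10.41 mg/h

(a) 378 mg; (b) 10.4 mg/h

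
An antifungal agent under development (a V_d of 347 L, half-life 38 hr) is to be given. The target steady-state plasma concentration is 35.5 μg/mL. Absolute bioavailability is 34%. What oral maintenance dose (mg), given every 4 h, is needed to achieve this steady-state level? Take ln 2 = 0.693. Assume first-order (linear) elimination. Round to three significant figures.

2640 mg

k = 0.693/38 = 0.01824 h⁻¹, so CL = k·Vd = 0.01824 × 347.0 = 6.329 L/h
D = CL × Css × τ / F = 6.329 × 35.5 × 4 / 0.34 = 2643 mg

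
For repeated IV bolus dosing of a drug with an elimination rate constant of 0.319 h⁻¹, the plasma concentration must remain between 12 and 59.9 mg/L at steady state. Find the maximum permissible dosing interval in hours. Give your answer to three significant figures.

5.04 h

Between IV bolus doses, concentration decays as C = C₀·e^(−kτ), so C_peak/C_trough = e^(kτ).
τ_max = ln(C_peak/C_trough) / k = ln(59.9/12) / 0.3190 = 1.608 / 0.3190 = 5.041 h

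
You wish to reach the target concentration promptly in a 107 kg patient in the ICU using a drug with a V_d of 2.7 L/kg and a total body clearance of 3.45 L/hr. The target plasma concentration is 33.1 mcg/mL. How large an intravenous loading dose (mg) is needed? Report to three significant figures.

9560 mg

Vd(total) = 107 kg × 2.7 L/kg = 288.9 L
The loading dose fills Vd to the target concentration; clearance is irrelevant here.
LD = Vd × C = 288.9 × 33.10 = 9563 mg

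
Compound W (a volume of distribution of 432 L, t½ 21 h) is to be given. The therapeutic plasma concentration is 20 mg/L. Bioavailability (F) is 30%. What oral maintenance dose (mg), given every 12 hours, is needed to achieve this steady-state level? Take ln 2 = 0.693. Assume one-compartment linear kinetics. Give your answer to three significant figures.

CL = 0.693 × Vd / t½ = 0.693 × 432.0 / 21 = 14.26 L/h
D = CL × Css × τ / F = 14.26 × 20 × 12 / 0.3 = 11410 mg

11400 mg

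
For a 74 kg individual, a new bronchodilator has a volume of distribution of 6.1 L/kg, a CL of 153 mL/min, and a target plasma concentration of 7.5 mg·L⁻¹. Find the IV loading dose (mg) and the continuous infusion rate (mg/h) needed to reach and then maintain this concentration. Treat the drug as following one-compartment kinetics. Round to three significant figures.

(a) 3390 mg; (b) 68.9 mg/h

Total Vd = 6.1 × 74 = 451.4 L
Loading: fill Vd to C_target → 451.4 L × 7.5 mg/L = 3386 mg
CL = 153 mL/min × 60/1000 = 9.180 L/h
Maintenance infusion rate = CL × Css = 9.180 × 7.5 = 68.85 mg/h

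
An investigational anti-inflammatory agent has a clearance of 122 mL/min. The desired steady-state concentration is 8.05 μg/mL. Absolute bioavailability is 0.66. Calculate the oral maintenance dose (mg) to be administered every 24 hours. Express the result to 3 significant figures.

CL = 122 mL/min × 60/1000 = 7.320 L/h
D = CL × Css × τ / F = 7.320 × 8.05 × 24 / 0.66 = 2143 mg

2140 mg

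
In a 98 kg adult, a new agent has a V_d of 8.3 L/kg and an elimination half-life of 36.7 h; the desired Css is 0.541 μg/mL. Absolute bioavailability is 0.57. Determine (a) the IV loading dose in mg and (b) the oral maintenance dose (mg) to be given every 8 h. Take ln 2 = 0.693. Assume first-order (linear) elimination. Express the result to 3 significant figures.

Vd = 8.3 L/kg × 98 kg = 813.4 L
LD = Vd × C = 813.4 × 0.541 = 440.0 mg
CL = 0.693 × Vd / t½ = 0.693 × 813.4 / 36.7 = 15.36 L/h
D = CL × Css × τ / F = 15.36 × 0.541 × 8 / 0.57 = 116.6 mg

(a) 440 mg; (b) 117 mg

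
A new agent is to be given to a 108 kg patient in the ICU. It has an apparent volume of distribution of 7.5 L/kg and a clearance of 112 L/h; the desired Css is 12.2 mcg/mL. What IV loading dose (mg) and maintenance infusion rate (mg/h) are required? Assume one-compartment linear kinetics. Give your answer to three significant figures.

Vd = 7.5 L/kg × 108 kg = 810.0 L
Loading dose = Vd × C = 810.0 × 12.2 = 9882 mg
Infusion rate = 112.0 L/h × 12.2 mg/L = 1366 mg/h

(a) 9880 mg; (b) 1370 mg/h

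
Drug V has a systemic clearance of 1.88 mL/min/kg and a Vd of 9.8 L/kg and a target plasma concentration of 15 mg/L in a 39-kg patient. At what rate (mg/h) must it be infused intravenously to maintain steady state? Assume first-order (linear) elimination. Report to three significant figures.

66.0 mg/h

CL = 1.88 mL/min/kg × 39 kg = 73.32 mL/min = 73.32 × 60/1000 = 4.399 L/h
Infusion rate = CL · Css = 4.399 L/h × 15 mg/L = 65.99 mg/h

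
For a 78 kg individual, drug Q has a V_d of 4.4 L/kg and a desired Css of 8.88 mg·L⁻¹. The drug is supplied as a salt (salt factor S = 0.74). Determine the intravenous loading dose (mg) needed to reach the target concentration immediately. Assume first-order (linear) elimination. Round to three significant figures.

Total Vd = 4.4 × 78 = 343.2 L
The loading dose fills Vd to the target concentration.
LD = Vd × C / S = 343.2 × 8.880 / 0.74 = 4118 mg

4120 mg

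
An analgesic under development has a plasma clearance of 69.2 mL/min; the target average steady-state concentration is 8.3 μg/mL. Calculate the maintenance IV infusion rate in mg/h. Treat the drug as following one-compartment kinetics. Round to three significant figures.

Convert clearance: 69.2 mL/min × 60 min/h ÷ 1000 mL/L = 4.152 L/h
Rate = CL × Css = 4.152 × 8.3 = 34.46 mg/h

34.5 mg/h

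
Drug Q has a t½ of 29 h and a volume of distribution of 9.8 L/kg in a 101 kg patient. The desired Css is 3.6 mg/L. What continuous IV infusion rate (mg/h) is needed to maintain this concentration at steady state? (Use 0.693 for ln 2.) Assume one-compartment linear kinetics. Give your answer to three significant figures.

Total Vd = 9.8 × 101 = 989.8 L
k = 0.693/29 = 0.02390 h⁻¹, so CL = k·Vd = 0.02390 × 989.8 = 23.66 L/h
Infusion rate = CL × Css = 23.66 × 3.6 = 85.18 mg/h

85.2 mg/h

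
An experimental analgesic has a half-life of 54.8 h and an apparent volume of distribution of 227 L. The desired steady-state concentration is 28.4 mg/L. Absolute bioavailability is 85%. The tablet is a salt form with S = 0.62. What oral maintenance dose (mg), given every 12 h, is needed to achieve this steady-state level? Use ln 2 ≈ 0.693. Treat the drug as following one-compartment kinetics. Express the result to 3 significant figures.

1860 mg

CL = ln 2 · Vd / t½ = 0.693 × 227.0 / 54.8 = 2.871 L/h
D = CL × Css × τ / F / S = 2.871 × 28.4 × 12 / 0.85 / 0.62 = 1857 mg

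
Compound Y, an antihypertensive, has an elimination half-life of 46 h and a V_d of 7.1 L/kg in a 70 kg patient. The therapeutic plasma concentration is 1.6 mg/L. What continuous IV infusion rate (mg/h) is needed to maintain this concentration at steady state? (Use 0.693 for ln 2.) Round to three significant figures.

12.0 mg/h

Vd(total) = 70 kg × 7.1 L/kg = 497.0 L
k = 0.693/46 = 0.01507 h⁻¹, so CL = k·Vd = 0.01507 × 497.0 = 7.490 L/h
Infusion rate = CL × Css = 7.490 × 1.6 = 11.98 mg/h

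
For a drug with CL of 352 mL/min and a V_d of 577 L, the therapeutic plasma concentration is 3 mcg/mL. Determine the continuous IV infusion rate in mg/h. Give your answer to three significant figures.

Convert clearance: 352 mL/min × 60 min/h ÷ 1000 mL/L = 21.12 L/h
R₀ = 21.12 × 3 = 63.36 mg/h

63.4 mg/h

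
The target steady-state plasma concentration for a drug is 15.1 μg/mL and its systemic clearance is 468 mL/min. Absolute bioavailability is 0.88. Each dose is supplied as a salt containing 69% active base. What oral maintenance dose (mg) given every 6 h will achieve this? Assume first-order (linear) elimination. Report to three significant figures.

4190 mg

CL = 468 mL/min × 60/1000 = 28.08 L/h
At steady state, dose per interval replaces the amount cleared in that interval: F·S·D/τ = CL·Css.
D = CL × Css × τ / F / S = 28.08 × 15.1 × 6 / 0.88 / 0.69 = 4190 mg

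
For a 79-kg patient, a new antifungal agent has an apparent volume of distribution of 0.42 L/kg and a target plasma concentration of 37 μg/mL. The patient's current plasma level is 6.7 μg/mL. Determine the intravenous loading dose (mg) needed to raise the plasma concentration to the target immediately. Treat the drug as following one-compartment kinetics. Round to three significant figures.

1010 mg

Vd = 0.42 L/kg × 79 kg = 33.18 L
Concentration deficit ΔC = 37 − 6.7 = 30.30 mg/L
LD = Vd × ΔC = 33.18 × 30.30 = 1005 mg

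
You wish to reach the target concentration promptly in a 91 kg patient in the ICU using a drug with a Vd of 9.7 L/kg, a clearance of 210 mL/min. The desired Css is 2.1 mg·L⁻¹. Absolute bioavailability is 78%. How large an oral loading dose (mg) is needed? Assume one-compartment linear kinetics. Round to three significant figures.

2380 mg

Vd(total) = 91 kg × 9.7 L/kg = 882.7 L
Loading dose depends on Vd (not clearance): it fills the distribution volume.
LD = Vd × C / F = 882.7 × 2.100 / 0.78 = 2377 mg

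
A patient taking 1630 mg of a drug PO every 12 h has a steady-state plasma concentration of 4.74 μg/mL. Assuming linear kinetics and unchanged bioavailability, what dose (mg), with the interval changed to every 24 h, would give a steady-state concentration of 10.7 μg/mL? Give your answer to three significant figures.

7360 mg

With linear kinetics, Css is proportional to dose rate (D/τ) at fixed clearance.
D₂ = D₁ × (Css,target / Css,current) × (τ₂/τ₁) = 1630 × (10.7/4.74) × (24/12) = 7359 mg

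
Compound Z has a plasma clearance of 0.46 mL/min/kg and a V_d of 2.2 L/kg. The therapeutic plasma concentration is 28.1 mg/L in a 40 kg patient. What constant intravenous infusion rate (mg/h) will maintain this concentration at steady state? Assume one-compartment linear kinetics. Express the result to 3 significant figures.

31.0 mg/h

CL = 0.46 mL/min/kg × 40 kg = 18.40 mL/min = 18.40 × 60/1000 = 1.104 L/h
Infusion rate = CL · Css = 1.104 L/h × 28.1 mg/L = 31.02 mg/h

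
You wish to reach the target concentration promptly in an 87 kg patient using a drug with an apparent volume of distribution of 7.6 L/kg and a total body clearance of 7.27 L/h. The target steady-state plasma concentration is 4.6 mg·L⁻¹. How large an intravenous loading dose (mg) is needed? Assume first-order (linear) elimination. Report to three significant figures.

3040 mg

Total Vd = 7.6 × 87 = 661.2 L
Loading dose depends on Vd (not clearance): it fills the distribution volume.
LD = Vd × C = 661.2 × 4.600 = 3042 mg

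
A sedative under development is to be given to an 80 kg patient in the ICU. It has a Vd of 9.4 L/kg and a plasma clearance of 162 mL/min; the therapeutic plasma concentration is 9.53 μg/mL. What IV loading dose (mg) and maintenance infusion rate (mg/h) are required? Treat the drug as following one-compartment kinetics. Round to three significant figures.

Vd = 9.4 L/kg × 80 kg = 752.0 L
LD = Vd · C_target = 752.0 × 9.53 = 7167 mg
CL = 162 mL/min = 162 × 0.06 = 9.720 L/h
Maintenance infusion rate = CL × Css = 9.720 × 9.53 = 92.63 mg/h

(a) 7170 mg; (b) 92.6 mg/h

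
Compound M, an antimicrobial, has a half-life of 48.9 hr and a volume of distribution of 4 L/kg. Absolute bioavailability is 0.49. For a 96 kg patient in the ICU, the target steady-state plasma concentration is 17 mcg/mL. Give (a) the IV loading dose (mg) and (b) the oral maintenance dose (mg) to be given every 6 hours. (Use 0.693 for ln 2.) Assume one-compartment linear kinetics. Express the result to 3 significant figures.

Vd(total) = 96 kg × 4 L/kg = 384.0 L
LD = Vd × C = 384.0 × 17 = 6528 mg
CL = 0.693 × Vd / t½ = 0.693 × 384.0 / 48.9 = 5.442 L/h
D = CL × Css × τ / F = 5.442 × 17 × 6 / 0.49 = 1133 mg

(a) 6530 mg; (b) 1130 mg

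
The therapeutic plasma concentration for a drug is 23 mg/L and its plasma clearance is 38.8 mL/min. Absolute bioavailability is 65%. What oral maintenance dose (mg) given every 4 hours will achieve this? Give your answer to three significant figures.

330 mg

CL = 38.8 mL/min × 60/1000 = 2.328 L/h
D = CL × Css × τ / F = 2.328 × 23 × 4 / 0.65 = 329.5 mg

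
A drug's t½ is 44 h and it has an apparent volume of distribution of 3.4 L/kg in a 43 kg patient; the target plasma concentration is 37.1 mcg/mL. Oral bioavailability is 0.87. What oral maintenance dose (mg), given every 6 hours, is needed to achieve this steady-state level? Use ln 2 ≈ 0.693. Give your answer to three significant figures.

589 mg

Vd = 3.4 L/kg × 43 kg = 146.2 L
CL = 0.693 × Vd / t½ = 0.693 × 146.2 / 44 = 2.303 L/h
D = CL × Css × τ / F = 2.303 × 37.1 × 6 / 0.87 = 589.3 mg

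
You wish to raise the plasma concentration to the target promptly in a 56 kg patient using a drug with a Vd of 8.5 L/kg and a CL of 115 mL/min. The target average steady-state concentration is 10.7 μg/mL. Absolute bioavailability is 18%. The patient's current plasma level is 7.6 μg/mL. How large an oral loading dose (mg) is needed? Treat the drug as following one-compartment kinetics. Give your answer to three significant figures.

8200 mg

Vd(total) = 56 kg × 8.5 L/kg = 476.0 L
Loading dose depends on Vd (not clearance): it fills the distribution volume.
Concentration deficit ΔC = 10.7 − 7.6 = 3.100 mg/L
LD = Vd × ΔC / F = 476.0 × 3.100 / 0.18 = 8198 mg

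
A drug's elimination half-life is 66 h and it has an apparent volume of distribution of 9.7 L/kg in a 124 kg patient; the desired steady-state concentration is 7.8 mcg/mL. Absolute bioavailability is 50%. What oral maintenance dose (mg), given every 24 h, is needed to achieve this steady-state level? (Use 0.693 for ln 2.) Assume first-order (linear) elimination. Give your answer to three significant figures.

Vd = 9.7 L/kg × 124 kg = 1203 L
k = 0.693/66 = 0.01050 h⁻¹, so CL = k·Vd = 0.01050 × 1203 = 12.63 L/h
D = CL × Css × τ / F = 12.63 × 7.8 × 24 / 0.5 = 4729 mg

4730 mg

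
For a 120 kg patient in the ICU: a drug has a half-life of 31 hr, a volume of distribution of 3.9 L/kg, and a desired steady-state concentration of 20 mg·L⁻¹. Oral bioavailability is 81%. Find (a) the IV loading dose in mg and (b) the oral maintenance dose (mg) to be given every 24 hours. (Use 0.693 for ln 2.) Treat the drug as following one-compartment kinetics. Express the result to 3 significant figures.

Total Vd = 3.9 × 120 = 468.0 L
LD = Vd × C = 468.0 × 20 = 9360 mg
CL = 0.693 × Vd / t½ = 0.693 × 468.0 / 31 = 10.46 L/h
D = CL × Css × τ / F = 10.46 × 20 × 24 / 0.81 = 6199 mg

(a) 9360 mg; (b) 6200 mg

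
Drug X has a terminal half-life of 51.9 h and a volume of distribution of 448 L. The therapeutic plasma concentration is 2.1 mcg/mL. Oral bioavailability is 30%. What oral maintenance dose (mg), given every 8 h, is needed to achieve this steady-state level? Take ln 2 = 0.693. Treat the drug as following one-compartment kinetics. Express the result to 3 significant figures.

CL = ln 2 · Vd / t½ = 0.693 × 448.0 / 51.9 = 5.982 L/h
D = CL × Css × τ / F = 5.982 × 2.1 × 8 / 0.3 = 335.0 mg

335 mg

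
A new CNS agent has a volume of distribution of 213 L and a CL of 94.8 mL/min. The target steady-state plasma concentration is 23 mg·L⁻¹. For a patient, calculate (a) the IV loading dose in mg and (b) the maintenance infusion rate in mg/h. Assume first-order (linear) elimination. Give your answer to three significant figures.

Loading dose = Vd × C = 213.0 × 23 = 4899 mg
CL = 94.8 mL/min × 60/1000 = 5.688 L/h
Maintenance infusion rate = CL × Css = 5.688 × 23 = 130.8 mg/h

(a) 4900 mg; (b) 131 mg/h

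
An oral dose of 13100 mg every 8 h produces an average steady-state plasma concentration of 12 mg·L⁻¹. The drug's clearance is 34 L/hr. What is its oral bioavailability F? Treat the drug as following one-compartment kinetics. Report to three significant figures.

0.249

F·D/τ = CL·Css at steady state → F = CL·Css·τ / D.
F = 34 × 12 × 8 / 13100 = 0.249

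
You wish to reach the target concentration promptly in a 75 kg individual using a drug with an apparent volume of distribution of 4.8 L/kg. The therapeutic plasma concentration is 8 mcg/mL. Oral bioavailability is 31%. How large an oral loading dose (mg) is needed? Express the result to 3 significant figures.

9290 mg

Total Vd = 4.8 × 75 = 360.0 L
LD = Vd × C / F = 360.0 × 8.000 / 0.31 = 9290 mg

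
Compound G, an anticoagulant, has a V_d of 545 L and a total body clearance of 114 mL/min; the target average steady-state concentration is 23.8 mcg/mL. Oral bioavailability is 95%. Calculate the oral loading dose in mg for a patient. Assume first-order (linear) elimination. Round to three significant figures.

The loading dose fills Vd to the target concentration; clearance is irrelevant here.
LD = Vd × C / F = 545.0 × 23.80 / 0.95 = 13650 mg

13700 mg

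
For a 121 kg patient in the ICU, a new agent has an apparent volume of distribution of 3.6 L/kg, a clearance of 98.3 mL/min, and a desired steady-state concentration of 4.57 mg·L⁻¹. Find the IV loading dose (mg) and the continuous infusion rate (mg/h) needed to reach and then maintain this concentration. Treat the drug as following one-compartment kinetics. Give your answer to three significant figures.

Vd = 3.6 L/kg × 121 kg = 435.6 L
LD = Vd · C_target = 435.6 × 4.57 = 1991 mg
CL = 98.3 mL/min = 98.3 × 0.06 = 5.898 L/h
Maintenance infusion rate = CL × Css = 5.898 × 4.57 = 26.95 mg/h

(a) 1990 mg; (b) 27.0 mg/h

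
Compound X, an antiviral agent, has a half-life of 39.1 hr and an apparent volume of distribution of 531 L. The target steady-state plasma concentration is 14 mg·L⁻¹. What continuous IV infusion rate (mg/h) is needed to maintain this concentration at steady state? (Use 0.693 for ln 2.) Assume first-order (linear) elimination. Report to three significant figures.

k = 0.693/39.1 = 0.01772 h⁻¹, so CL = k·Vd = 0.01772 × 531.0 = 9.409 L/h
Infusion rate = CL × Css = 9.409 × 14 = 131.7 mg/h

132 mg/h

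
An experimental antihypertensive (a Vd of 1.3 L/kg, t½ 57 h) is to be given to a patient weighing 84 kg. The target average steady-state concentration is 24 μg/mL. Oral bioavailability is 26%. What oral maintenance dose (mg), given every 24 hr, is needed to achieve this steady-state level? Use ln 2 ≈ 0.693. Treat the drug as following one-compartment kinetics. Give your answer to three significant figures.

2940 mg

Vd = 1.3 L/kg × 84 kg = 109.2 L
k = 0.693/57 = 0.01216 h⁻¹, so CL = k·Vd = 0.01216 × 109.2 = 1.328 L/h
D = CL × Css × τ / F = 1.328 × 24 × 24 / 0.26 = 2942 mg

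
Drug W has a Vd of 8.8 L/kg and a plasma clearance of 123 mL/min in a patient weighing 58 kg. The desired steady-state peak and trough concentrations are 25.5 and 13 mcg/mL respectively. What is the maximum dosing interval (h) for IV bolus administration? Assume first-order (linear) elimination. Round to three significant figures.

Total Vd = 8.8 × 58 = 510.4 L
Convert clearance: 123 mL/min × 60 min/h ÷ 1000 mL/L = 7.380 L/h
k = CL / Vd = 7.380 / 510.4 = 0.01446 h⁻¹
Between IV bolus doses, concentration decays as C = C₀·e^(−kτ), so C_peak/C_trough = e^(kτ).
τ_max = ln(C_peak/C_trough) / k = ln(25.5/13) / 0.01446 = 0.6737 / 0.01446 = 46.59 h

46.6 h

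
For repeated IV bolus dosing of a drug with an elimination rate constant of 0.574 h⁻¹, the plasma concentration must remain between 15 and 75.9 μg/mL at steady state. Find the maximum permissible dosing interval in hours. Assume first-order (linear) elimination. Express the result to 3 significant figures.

2.82 h

Between IV bolus doses, concentration decays as C = C₀·e^(−kτ), so C_peak/C_trough = e^(kτ).
τ_max = ln(C_peak/C_trough) / k = ln(75.9/15) / 0.5740 = 1.621 / 0.5740 = 2.824 h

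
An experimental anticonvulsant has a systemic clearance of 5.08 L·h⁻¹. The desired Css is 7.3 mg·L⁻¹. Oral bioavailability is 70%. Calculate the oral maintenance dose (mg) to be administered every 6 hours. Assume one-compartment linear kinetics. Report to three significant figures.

318 mg

D = CL × Css × τ / F = 5.080 × 7.3 × 6 / 0.7 = 317.9 mg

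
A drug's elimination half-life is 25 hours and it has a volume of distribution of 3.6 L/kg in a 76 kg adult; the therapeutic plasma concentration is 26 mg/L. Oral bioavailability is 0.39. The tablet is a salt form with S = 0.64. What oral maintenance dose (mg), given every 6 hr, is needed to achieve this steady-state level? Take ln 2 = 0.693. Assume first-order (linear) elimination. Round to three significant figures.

4740 mg

Vd(total) = 76 kg × 3.6 L/kg = 273.6 L
CL = 0.693 × Vd / t½ = 0.693 × 273.6 / 25 = 7.584 L/h
D = CL × Css × τ / F / S = 7.584 × 26 × 6 / 0.39 / 0.64 = 4740 mg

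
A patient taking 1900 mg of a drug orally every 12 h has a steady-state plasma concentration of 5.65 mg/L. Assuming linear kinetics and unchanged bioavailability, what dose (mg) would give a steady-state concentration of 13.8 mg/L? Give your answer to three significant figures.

4640 mg

For first-order elimination, Css ∝ F·D/(CL·τ); F and CL are unchanged, so Css ∝ D/τ.
D₂ = D₁ × (Css,target / Css,current) = 1900 × 13.8/5.65 = 4641 mg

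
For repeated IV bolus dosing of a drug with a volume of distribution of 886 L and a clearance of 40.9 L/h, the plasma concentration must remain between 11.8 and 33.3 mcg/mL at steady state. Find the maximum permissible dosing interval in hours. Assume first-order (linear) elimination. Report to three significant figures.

k = CL / Vd = 40.90 / 886.0 = 0.04616 h⁻¹
Between IV bolus doses, concentration decays as C = C₀·e^(−kτ), so C_peak/C_trough = e^(kτ).
τ_max = ln(C_peak/C_trough) / k = ln(33.3/11.8) / 0.04616 = 1.037 / 0.04616 = 22.47 h

22.5 h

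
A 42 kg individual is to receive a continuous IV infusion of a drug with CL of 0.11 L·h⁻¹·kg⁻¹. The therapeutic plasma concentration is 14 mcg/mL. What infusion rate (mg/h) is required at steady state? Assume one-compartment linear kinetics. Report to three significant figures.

CL = 0.11 L·h⁻¹·kg⁻¹ × 42 kg = 4.620 L/h
At steady state, infusion rate equals elimination rate: rate in = CL × Css.
Rate = CL × Css = 4.620 × 14 = 64.68 mg/h

64.7 mg/h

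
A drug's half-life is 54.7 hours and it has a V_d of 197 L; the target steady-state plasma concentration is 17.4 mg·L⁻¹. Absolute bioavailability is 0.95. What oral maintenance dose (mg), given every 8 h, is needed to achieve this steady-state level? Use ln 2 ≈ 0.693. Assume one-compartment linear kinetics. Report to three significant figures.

CL = ln 2 · Vd / t½ = 0.693 × 197.0 / 54.7 = 2.496 L/h
D = CL × Css × τ / F = 2.496 × 17.4 × 8 / 0.95 = 365.7 mg

366 mg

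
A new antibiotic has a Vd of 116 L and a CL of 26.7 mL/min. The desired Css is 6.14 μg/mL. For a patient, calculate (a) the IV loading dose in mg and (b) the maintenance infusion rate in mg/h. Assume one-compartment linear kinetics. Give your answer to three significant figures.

Loading dose = Vd × C = 116.0 × 6.14 = 712.2 mg
CL = 26.7 mL/min = 26.7 × 0.06 = 1.602 L/h
Maintenance infusion rate = CL × Css = 1.602 × 6.14 = 9.836 mg/h

(a) 712 mg; (b) 9.84 mg/h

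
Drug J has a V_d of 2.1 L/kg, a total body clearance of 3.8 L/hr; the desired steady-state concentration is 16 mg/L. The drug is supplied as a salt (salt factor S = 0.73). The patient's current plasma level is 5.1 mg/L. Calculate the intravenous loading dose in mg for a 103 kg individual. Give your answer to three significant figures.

3230 mg

Total Vd = 2.1 × 103 = 216.3 L
LD is governed by Vd — clearance does not enter the loading-dose calculation.
Concentration deficit ΔC = 16 − 5.1 = 10.90 mg/L
LD = Vd × ΔC / S = 216.3 × 10.90 / 0.73 = 3230 mg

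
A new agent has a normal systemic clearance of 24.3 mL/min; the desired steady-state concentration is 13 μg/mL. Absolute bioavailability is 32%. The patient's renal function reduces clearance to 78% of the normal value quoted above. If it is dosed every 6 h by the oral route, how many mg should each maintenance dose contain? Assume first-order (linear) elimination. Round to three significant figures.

277 mg

Convert clearance: 24.3 mL/min × 60 min/h ÷ 1000 mL/L = 1.458 L/h
Patient clearance = 0.78 × 1.458 = 1.137 L/h
At steady state, dose per interval replaces the amount cleared in that interval: F·D/τ = CL·Css.
D = CL × Css × τ / F = 1.137 × 13 × 6 / 0.32 = 277.1 mg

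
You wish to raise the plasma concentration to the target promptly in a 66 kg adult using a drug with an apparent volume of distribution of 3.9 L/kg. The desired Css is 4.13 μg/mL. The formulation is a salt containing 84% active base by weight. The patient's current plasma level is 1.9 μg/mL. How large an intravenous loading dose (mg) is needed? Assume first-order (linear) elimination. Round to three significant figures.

683 mg

Vd = 3.9 L/kg × 66 kg = 257.4 L
Concentration deficit ΔC = 4.13 − 1.9 = 2.230 mg/L
LD = Vd × ΔC / S = 257.4 × 2.230 / 0.84 = 683.3 mg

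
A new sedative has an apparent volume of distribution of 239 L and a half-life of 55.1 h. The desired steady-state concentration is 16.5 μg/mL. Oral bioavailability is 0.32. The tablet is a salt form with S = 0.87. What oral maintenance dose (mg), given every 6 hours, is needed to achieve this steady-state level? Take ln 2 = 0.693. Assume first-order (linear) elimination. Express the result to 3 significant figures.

1070 mg

CL = ln 2 · Vd / t½ = 0.693 × 239.0 / 55.1 = 3.006 L/h
D = CL × Css × τ / F / S = 3.006 × 16.5 × 6 / 0.32 / 0.87 = 1069 mg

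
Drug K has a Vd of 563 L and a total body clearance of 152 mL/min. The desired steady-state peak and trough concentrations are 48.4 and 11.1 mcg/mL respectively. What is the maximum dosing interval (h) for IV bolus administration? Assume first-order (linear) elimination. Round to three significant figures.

Convert clearance: 152 mL/min × 60 min/h ÷ 1000 mL/L = 9.120 L/h
k = CL / Vd = 9.120 / 563.0 = 0.01620 h⁻¹
Between IV bolus doses, concentration decays as C = C₀·e^(−kτ), so C_peak/C_trough = e^(kτ).
τ_max = ln(C_peak/C_trough) / k = ln(48.4/11.1) / 0.01620 = 1.473 / 0.01620 = 90.93 h

90.9 h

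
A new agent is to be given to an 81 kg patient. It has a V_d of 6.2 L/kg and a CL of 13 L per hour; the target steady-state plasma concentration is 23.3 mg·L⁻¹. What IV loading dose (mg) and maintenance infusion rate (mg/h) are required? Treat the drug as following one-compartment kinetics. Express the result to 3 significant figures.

Vd = 6.2 L/kg × 81 kg = 502.2 L
Loading: fill Vd to C_target → 502.2 L × 23.3 mg/L = 11700 mg
Maintenance infusion rate = CL × Css = 13.00 × 23.3 = 302.9 mg/h

(a) 11700 mg; (b) 303 mg/h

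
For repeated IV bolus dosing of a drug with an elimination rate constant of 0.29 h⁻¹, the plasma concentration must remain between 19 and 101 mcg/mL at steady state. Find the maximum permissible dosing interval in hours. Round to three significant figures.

5.76 h

Between IV bolus doses, concentration decays as C = C₀·e^(−kτ), so C_peak/C_trough = e^(kτ).
τ_max = ln(C_peak/C_trough) / k = ln(101/19) / 0.2900 = 1.671 / 0.2900 = 5.762 h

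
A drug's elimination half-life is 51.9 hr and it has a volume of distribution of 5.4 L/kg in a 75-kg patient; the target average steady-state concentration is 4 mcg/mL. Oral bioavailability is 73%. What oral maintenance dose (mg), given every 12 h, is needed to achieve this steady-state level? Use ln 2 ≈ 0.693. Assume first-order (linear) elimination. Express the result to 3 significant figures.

356 mg

Total Vd = 5.4 × 75 = 405.0 L
CL = ln 2 · Vd / t½ = 0.693 × 405.0 / 51.9 = 5.408 L/h
D = CL × Css × τ / F = 5.408 × 4 × 12 / 0.73 = 355.6 mg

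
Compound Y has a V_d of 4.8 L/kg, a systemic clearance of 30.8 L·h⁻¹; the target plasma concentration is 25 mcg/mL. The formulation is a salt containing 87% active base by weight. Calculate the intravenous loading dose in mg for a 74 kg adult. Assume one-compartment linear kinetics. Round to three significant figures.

10200 mg

Total Vd = 4.8 × 74 = 355.2 L
The loading dose fills Vd to the target concentration; clearance is irrelevant here.
LD = Vd × C / S = 355.2 × 25.00 / 0.87 = 10210 mg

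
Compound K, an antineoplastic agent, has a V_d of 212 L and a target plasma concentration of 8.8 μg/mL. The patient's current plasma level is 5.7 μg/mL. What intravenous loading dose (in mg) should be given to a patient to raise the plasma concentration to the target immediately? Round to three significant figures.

The loading dose fills Vd to the target concentration.
Concentration deficit ΔC = 8.8 − 5.7 = 3.100 mg/L
LD = Vd × ΔC = 212.0 × 3.100 = 657.2 mg

657 mg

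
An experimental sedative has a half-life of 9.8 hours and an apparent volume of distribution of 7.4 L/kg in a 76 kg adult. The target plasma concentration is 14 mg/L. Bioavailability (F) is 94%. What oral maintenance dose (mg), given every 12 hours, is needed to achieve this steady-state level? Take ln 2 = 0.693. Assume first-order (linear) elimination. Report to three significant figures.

Total Vd = 7.4 × 76 = 562.4 L
k = 0.693/9.8 = 0.07071 h⁻¹, so CL = k·Vd = 0.07071 × 562.4 = 39.77 L/h
D = CL × Css × τ / F = 39.77 × 14 × 12 / 0.94 = 7108 mg

7110 mg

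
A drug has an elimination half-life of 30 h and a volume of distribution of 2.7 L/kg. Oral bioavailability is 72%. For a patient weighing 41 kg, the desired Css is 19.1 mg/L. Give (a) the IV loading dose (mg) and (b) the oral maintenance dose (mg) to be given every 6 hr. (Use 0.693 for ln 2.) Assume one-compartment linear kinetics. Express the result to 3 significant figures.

(a) 2110 mg; (b) 407 mg

Vd = 2.7 L/kg × 41 kg = 110.7 L
LD = Vd × C = 110.7 × 19.1 = 2114 mg
CL = 0.693 × Vd / t½ = 0.693 × 110.7 / 30 = 2.557 L/h
D = CL × Css × τ / F = 2.557 × 19.1 × 6 / 0.72 = 407.0 mg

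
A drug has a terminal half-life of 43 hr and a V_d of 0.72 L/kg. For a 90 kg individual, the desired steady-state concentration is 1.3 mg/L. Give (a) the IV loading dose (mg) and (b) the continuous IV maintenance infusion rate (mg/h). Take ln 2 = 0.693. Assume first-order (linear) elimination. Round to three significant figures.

Vd = 0.72 L/kg × 90 kg = 64.80 L
LD = Vd × C = 64.80 × 1.3 = 84.24 mg
CL = 0.693 × Vd / t½ = 0.693 × 64.80 / 43 = 1.044 L/h
Infusion rate = CL × Css = 1.044 × 1.3 = 1.357 mg/h

(a) 84.2 mg; (b) 1.36 mg/h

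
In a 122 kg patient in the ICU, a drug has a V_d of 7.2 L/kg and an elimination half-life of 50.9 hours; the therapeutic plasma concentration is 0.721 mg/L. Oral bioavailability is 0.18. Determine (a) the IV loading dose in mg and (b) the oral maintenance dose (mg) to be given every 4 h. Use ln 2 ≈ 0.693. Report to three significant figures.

(a) 633 mg; (b) 192 mg

Vd(total) = 122 kg × 7.2 L/kg = 878.4 L
LD = Vd × C = 878.4 × 0.721 = 633.3 mg
CL = 0.693 × Vd / t½ = 0.693 × 878.4 / 50.9 = 11.96 L/h
D = CL × Css × τ / F = 11.96 × 0.721 × 4 / 0.18 = 191.6 mg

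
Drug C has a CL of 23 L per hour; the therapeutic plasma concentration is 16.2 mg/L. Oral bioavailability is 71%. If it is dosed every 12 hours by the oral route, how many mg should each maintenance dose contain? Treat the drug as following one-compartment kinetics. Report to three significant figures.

6300 mg

D = CL × Css × τ / F = 23.00 × 16.2 × 12 / 0.71 = 6297 mg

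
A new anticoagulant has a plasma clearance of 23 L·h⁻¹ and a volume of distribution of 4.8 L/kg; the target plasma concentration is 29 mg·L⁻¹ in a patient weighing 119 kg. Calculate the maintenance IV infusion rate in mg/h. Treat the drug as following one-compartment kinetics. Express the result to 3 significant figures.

667 mg/h

Rate = CL × Css = 23.00 × 29 = 667.0 mg/h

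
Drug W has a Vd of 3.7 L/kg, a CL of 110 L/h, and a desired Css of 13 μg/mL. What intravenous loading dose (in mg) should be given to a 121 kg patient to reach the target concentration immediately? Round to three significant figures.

Total Vd = 3.7 × 121 = 447.7 L
LD = Vd × C = 447.7 × 13.00 = 5820 mg

5820 mg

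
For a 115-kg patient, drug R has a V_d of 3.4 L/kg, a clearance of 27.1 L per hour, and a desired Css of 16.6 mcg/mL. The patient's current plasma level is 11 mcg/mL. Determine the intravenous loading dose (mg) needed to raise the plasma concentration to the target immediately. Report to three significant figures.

2190 mg

Vd = 3.4 L/kg × 115 kg = 391.0 L
Concentration deficit ΔC = 16.6 − 11 = 5.600 mg/L
LD = Vd × ΔC = 391.0 × 5.600 = 2190 mg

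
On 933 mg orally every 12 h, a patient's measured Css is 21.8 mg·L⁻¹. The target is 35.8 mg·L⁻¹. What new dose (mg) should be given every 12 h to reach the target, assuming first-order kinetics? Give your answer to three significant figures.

1530 mg

With linear kinetics, Css is proportional to dose rate (D/τ) at fixed clearance.
D₂ = D₁ × (Css,target / Css,current) = 933 × 35.8/21.8 = 1532 mg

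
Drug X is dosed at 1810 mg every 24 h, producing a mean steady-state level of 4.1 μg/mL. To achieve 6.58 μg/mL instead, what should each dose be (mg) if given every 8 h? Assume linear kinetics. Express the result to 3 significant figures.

For first-order elimination, Css ∝ F·D/(CL·τ); F and CL are unchanged, so Css ∝ D/τ.
D₂ = D₁ × (Css,target / Css,current) × (τ₂/τ₁) = 1810 × (6.58/4.1) × (8/24) = 968.3 mg

968 mg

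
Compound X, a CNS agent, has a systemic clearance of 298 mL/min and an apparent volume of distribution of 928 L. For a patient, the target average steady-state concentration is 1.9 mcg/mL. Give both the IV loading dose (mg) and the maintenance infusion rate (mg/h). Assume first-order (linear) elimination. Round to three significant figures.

(a) 1760 mg; (b) 34.0 mg/h

Loading: fill Vd to C_target → 928.0 L × 1.9 mg/L = 1763 mg
CL = 298 mL/min × 60/1000 = 17.88 L/h
Maintenance infusion rate = CL × Css = 17.88 × 1.9 = 33.97 mg/h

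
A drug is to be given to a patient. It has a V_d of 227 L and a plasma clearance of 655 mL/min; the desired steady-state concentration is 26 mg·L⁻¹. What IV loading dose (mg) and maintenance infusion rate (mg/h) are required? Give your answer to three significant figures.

Loading: fill Vd to C_target → 227.0 L × 26 mg/L = 5902 mg
CL = 655 mL/min = 655 × 0.06 = 39.30 L/h
Maintenance: replace elimination → rate = CL × Css = 39.30 × 26 = 1022 mg/h

(a) 5900 mg; (b) 1020 mg/h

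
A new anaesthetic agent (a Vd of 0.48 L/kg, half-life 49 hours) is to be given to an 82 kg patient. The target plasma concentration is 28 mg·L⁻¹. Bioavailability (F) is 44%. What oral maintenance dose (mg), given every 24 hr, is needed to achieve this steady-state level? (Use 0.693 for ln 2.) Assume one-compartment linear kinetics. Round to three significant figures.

Vd = 0.48 L/kg × 82 kg = 39.36 L
k = 0.693/49 = 0.01414 h⁻¹, so CL = k·Vd = 0.01414 × 39.36 = 0.5566 L/h
D = CL × Css × τ / F = 0.5566 × 28 × 24 / 0.44 = 850.1 mg

850 mg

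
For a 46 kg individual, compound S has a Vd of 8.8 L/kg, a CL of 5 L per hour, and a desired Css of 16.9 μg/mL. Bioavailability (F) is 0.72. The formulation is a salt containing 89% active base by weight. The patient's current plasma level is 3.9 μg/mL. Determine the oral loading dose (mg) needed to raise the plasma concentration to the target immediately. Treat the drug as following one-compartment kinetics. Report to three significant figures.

8210 mg

Total Vd = 8.8 × 46 = 404.8 L
Concentration deficit ΔC = 16.9 − 3.9 = 13.00 mg/L
LD = Vd × ΔC / F / S = 404.8 × 13.00 / 0.72 / 0.89 = 8212 mg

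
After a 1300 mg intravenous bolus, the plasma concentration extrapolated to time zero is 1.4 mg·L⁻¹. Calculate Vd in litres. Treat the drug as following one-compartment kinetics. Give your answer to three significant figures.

929 L

Immediately after an IV bolus, C₀ = Dose / Vd, so Vd = Dose / C₀.
Vd = 1300 / 1.4 = 928.6 L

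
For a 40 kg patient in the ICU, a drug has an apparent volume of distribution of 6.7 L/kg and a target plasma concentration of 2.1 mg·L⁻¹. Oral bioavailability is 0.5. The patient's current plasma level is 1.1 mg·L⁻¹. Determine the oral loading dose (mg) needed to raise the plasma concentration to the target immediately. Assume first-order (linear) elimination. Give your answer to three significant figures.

Total Vd = 6.7 × 40 = 268.0 L
The loading dose fills Vd to the target concentration.
Concentration deficit ΔC = 2.1 − 1.1 = 1.000 mg/L
LD = Vd × ΔC / F = 268.0 × 1.000 / 0.5 = 536.0 mg

536 mg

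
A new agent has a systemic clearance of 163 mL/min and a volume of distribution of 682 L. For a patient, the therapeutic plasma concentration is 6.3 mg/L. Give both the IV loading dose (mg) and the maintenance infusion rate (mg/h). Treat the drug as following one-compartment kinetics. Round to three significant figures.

Loading: fill Vd to C_target → 682.0 L × 6.3 mg/L = 4297 mg
CL = 163 mL/min × 60/1000 = 9.780 L/h
Maintenance: replace elimination → rate = CL × Css = 9.780 × 6.3 = 61.61 mg/h

(a) 4300 mg; (b) 61.6 mg/h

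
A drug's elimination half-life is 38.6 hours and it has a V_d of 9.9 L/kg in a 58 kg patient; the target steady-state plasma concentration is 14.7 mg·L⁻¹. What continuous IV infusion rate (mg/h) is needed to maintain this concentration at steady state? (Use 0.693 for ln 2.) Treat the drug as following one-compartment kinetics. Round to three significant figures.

152 mg/h

Vd(total) = 58 kg × 9.9 L/kg = 574.2 L
k = 0.693/38.6 = 0.01795 h⁻¹, so CL = k·Vd = 0.01795 × 574.2 = 10.31 L/h
Infusion rate = CL × Css = 10.31 × 14.7 = 151.6 mg/h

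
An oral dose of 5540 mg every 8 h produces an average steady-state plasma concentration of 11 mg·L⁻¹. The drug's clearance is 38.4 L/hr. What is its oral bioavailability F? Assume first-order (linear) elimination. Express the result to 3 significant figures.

F·D/τ = CL·Css at steady state → F = CL·Css·τ / D.
F = 38.4 × 11 × 8 / 5540 = 0.610

0.610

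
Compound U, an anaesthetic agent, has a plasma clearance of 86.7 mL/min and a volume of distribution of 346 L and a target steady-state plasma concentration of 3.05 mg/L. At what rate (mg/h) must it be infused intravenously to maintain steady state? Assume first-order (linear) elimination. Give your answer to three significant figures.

Convert clearance: 86.7 mL/min × 60 min/h ÷ 1000 mL/L = 5.202 L/h
Rate = CL × Css = 5.202 × 3.05 = 15.87 mg/h

15.9 mg/h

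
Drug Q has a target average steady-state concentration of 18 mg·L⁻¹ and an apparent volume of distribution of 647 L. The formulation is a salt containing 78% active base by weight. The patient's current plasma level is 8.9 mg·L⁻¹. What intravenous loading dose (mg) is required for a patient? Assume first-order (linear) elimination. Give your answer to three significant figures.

The loading dose fills Vd to the target concentration.
Concentration deficit ΔC = 18 − 8.9 = 9.100 mg/L
LD = Vd × ΔC / S = 647.0 × 9.100 / 0.78 = 7548 mg

7550 mg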